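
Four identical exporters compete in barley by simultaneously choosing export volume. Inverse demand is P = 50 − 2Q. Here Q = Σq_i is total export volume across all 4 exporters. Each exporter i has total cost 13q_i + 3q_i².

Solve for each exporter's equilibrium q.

A representative exporter's profit is π_i = q_i(50 − 2Q) − 13q_i − 3q_i², with Q = q_i + Σ_{j≠i} q_j.
First-order condition: 37 − 10q_i − 2Σ_{j≠i} q_j = 0.
With identical exporters, set every q_j = q: then 37 − 10q − 6q = 0, i.e. q = 37/16 = 2.3125.

2.3125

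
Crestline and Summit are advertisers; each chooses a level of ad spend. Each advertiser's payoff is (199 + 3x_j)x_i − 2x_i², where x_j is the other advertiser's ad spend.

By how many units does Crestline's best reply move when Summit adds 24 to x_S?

Crestline's payoff is (199 + 3x_S)x_C − 2x_C².
∂π/∂x_C = 199 + 3x_S − 4x_C = 0, so x_C = 49.75 + 0.75x_S.
The reaction-function slope is 0.75, so a 24-unit rise in x_S moves x_C by 0.75 × 24 = 18. Crestline's best response rises — the actions are strategic complements.

18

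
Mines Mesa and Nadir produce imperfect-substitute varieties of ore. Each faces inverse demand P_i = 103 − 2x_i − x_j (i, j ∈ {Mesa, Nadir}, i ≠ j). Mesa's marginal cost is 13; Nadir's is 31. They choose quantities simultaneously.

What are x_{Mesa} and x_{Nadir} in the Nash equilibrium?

Mine Mesa's profit: π = x_{Mesa}(103 − 2x_{Mesa} − x_{Nadir}) − 13x_{Mesa}.
∂π/∂x_{Mesa} = 90 − 4x_{Mesa} − x_{Nadir} = 0 ⇒ x_{Mesa} = 22.5 − 0.25x_{Nadir}.
Similarly x_{Nadir} = 18 − 0.25x_{Mesa}.
Solving the two reaction functions simultaneously: (1 − (−0.25)(−0.25))x_{Mesa} = 22.5 − 0.25·18, so 0.9375x_{Mesa} = 18 and x_{Mesa} = 19.2.
Then x_{Nadir} = 18 − 0.25·19.2 = 13.2.

19.2, 13.2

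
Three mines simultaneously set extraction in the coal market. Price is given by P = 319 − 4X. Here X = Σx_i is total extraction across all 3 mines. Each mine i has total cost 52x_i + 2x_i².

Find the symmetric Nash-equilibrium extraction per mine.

13.35

A representative mine's profit is π_i = x_i(319 − 4X) − 52x_i − 2x_i², with X = x_i + Σ_{j≠i} x_j.
First-order condition: 267 − 12x_i − 4Σ_{j≠i} x_j = 0.
In a symmetric equilibrium every mine chooses the same x, so Σ_{j≠i} x_j = 2x. The condition becomes 267 − 20x = 0, giving x = 267/20 = 13.35.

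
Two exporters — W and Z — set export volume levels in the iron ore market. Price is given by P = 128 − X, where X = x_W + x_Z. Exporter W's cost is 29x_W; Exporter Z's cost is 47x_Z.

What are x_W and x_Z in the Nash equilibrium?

39, 21

Exporter W's profit: π = x_W(128 − (x_W + x_Z)) − 29x_W.
∂π/∂x_W = 99 − 2x_W − x_Z = 0, so x_W = 49.5 − 0.5x_Z.
By the same steps for Z: x_Z = 40.5 − 0.5x_W.
Substituting the second reaction function into the first: x_W = 49.5 − 0.5(40.5 − 0.5x_W), which gives 0.75x_W = 29.25 ⇒ x_W = 39.
Then x_Z = 40.5 − 0.5·39 = 21.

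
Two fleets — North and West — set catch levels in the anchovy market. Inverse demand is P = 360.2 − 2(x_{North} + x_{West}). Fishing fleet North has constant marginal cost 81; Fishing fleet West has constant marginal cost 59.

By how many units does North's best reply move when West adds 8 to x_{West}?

Fishing fleet North's profit: π = x_{North}(360.2 − 2(x_{North} + x_{West})) − 81x_{North}.
∂π/∂x_{North} = 279.2 − 4x_{North} − 2x_{West} = 0, so x_{North} = 69.8 − 0.5x_{West}.
The reaction-function slope is −0.5, so an 8-unit rise in x_{West} moves x_{North} by −0.5 × 8 = −4. North's best response falls — the actions are strategic substitutes.

-4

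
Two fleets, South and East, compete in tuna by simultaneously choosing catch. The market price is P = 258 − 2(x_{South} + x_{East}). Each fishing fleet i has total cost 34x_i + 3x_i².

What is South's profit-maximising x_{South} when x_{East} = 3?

21.8

Fishing fleet South's profit: π = x_{South}(258 − 2(x_{South} + x_{East})) − 34x_{South} − 3x_{South}².
∂π/∂x_{South} = 224 − 10x_{South} − 2x_{East} = 0, so x_{South} = 22.4 − 0.2x_{East}.
At x_{East} = 3: x_{South} = 22.4 − 0.2·3 = 21.8.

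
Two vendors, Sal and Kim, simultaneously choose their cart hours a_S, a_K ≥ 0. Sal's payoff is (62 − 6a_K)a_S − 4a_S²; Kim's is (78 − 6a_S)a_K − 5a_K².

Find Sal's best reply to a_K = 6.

3.25

Expanding Sal's payoff: 62a_S − 6a_Ka_S − 4a_S².
∂π/∂a_S = 62 − 6a_K − 8a_S = 0, so a_S = 7.75 − 0.75a_K.
At a_K = 6: a_S = 7.75 − 0.75·6 = 3.25.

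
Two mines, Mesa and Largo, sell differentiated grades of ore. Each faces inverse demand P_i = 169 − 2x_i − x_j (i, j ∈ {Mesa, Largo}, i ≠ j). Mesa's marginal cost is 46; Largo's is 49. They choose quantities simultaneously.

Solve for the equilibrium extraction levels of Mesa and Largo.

24.8, 23.8

Mine Mesa's profit: π = x_{Mesa}(169 − 2x_{Mesa} − x_{Largo}) − 46x_{Mesa}.
∂π/∂x_{Mesa} = 123 − 4x_{Mesa} − x_{Largo} = 0 ⇒ x_{Mesa} = 30.75 − 0.25x_{Largo}.
Similarly x_{Largo} = 30 − 0.25x_{Mesa}.
Substituting the second reaction function into the first: x_{Mesa} = 30.75 − 0.25(30 − 0.25x_{Mesa}), which gives 0.9375x_{Mesa} = 23.25 ⇒ x_{Mesa} = 24.8.
Then x_{Largo} = 30 − 0.25·24.8 = 23.8.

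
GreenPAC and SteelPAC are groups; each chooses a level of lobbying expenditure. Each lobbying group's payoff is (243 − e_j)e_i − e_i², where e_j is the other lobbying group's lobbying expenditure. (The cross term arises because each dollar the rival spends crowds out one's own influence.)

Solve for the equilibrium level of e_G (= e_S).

81

GreenPAC's payoff is (243 − e_S)e_G − e_G².
∂π/∂e_G = 243 − e_S − 2e_G = 0, so e_G = 121.5 − 0.5e_S.
By symmetry e_S = e_G; substituting into the reaction function, 1.5e_G = 121.5 and e_G = 81.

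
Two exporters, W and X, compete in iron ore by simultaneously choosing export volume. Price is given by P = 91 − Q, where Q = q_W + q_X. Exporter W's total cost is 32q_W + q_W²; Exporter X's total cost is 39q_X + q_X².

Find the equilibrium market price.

Exporter W's profit: π = q_W(91 − (q_W + q_X)) − 32q_W − q_W².
∂π/∂q_W = 59 − 4q_W − q_X = 0, so q_W = 14.75 − 0.25q_X.
By the same steps for X: q_X = 13 − 0.25q_W.
Plugging q_X into W's best response: q_W = 14.75 − 0.25(13 − 0.25q_W) ⇒ 0.9375q_W = 11.5, so q_W = 184/15.
Then q_X = 13 − 0.25·(184/15) = 149/15.
Equilibrium price: P = 91 − 22.2 = 68.8.

68.8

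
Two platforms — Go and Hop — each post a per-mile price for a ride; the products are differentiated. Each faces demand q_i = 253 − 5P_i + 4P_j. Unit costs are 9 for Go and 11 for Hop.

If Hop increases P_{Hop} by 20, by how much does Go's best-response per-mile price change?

8

Go's profit: π = (P_{Go} − 9)(253 − 5P_{Go} + 4P_{Hop}).
∂π/∂P_{Go} = 298 − 10P_{Go} + 4P_{Hop} = 0 ⇒ P_{Go} = 29.8 + 0.4P_{Hop}.
The reaction-function slope is 0.4, so a 20-unit rise in P_{Hop} moves P_{Go} by 0.4 × 20 = 8. Go's best response rises — the actions are strategic complements.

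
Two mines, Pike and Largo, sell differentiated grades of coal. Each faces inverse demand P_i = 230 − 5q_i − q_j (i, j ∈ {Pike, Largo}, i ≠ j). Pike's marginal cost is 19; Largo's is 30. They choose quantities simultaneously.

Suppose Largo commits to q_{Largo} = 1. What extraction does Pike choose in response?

21

Mine Pike's profit: π = q_{Pike}(230 − 5q_{Pike} − q_{Largo}) − 19q_{Pike}.
∂π/∂q_{Pike} = 211 − 10q_{Pike} − q_{Largo} = 0 ⇒ q_{Pike} = 21.1 − 0.1q_{Largo}.
At q_{Largo} = 1: q_{Pike} = 21.1 − 0.1·1 = 21.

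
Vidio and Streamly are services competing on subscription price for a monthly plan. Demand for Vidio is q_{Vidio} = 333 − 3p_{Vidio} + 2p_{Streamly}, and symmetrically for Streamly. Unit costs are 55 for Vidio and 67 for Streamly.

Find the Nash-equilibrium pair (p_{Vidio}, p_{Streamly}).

126.75, 131.25

Vidio's profit: π = (p_{Vidio} − 55)(333 − 3p_{Vidio} + 2p_{Streamly}).
∂π/∂p_{Vidio} = 498 − 6p_{Vidio} + 2p_{Streamly} = 0 ⇒ p_{Vidio} = 83 + (1/3)p_{Streamly}.
Similarly p_{Streamly} = 89 + (1/3)p_{Vidio}.
Substituting the second reaction function into the first: p_{Vidio} = 83 + (1/3)(89 + (1/3)p_{Vidio}), which gives (8/9)p_{Vidio} = 338/3 ⇒ p_{Vidio} = 126.75.
Then p_{Streamly} = 89 + (1/3)·126.75 = 131.25.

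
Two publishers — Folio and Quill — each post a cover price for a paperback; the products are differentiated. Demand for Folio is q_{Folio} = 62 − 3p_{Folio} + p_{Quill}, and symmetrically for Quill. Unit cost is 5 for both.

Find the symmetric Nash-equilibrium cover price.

15.4

Folio's profit: π = (p_{Folio} − 5)(62 − 3p_{Folio} + p_{Quill}).
∂π/∂p_{Folio} = 77 − 6p_{Folio} + p_{Quill} = 0 ⇒ p_{Folio} = 77/6 + (1/6)p_{Quill}.
By symmetry p_{Quill} = p_{Folio}; substituting into the reaction function, (5/6)p_{Folio} = 77/6 and p_{Folio} = 15.4.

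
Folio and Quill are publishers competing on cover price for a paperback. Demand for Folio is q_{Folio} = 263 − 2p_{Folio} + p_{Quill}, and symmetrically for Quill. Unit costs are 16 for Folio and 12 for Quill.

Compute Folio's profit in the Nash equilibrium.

Folio's profit: π = (p_{Folio} − 16)(263 − 2p_{Folio} + p_{Quill}).
∂π/∂p_{Folio} = 295 − 4p_{Folio} + p_{Quill} = 0 ⇒ p_{Folio} = 73.75 + 0.25p_{Quill}.
Similarly p_{Quill} = 71.75 + 0.25p_{Folio}.
Substituting the second reaction function into the first: p_{Folio} = 73.75 + 0.25(71.75 + 0.25p_{Folio}), which gives 0.9375p_{Folio} = 91.6875 ⇒ p_{Folio} = 97.8.
Then p_{Quill} = 71.75 + 0.25·97.8 = 96.2.
q_{Folio} = 263 − 2·97.8 + 96.2 = 163.6.
Profit = (97.8 − 16)·163.6 = 13382.48.

13382.48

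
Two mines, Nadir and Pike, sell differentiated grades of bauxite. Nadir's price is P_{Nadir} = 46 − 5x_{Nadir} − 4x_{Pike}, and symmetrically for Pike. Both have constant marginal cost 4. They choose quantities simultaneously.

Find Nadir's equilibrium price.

19

Mine Nadir's profit: π = x_{Nadir}(46 − 5x_{Nadir} − 4x_{Pike}) − 4x_{Nadir}.
∂π/∂x_{Nadir} = 42 − 10x_{Nadir} − 4x_{Pike} = 0 ⇒ x_{Nadir} = 4.2 − 0.4x_{Pike}.
Setting x_{Nadir} = x_{Pike} in the reaction function: x_{Nadir} = 4.2 − 0.4x_{Nadir}, so x_{Nadir} = 4.2 / 1.4 = 3.
P_{Nadir} = 46 − 5·3 − 4·3 = 19.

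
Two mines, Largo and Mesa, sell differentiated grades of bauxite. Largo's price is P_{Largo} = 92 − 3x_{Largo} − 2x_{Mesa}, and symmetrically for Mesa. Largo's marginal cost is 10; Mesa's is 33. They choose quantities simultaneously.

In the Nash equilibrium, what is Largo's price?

Mine Largo's profit: π = x_{Largo}(92 − 3x_{Largo} − 2x_{Mesa}) − 10x_{Largo}.
∂π/∂x_{Largo} = 82 − 6x_{Largo} − 2x_{Mesa} = 0 ⇒ x_{Largo} = 41/3 − (1/3)x_{Mesa}.
Similarly x_{Mesa} = 59/6 − (1/3)x_{Largo}.
Plugging x_{Mesa} into Largo's best response: x_{Largo} = 41/3 − (1/3)(59/6 − (1/3)x_{Largo}) ⇒ (8/9)x_{Largo} = 187/18, so x_{Largo} = 11.6875.
Then x_{Mesa} = 59/6 − (1/3)·11.6875 = 5.9375.
P_{Largo} = 92 − 3·11.6875 − 2·5.9375 = 45.0625.

45.0625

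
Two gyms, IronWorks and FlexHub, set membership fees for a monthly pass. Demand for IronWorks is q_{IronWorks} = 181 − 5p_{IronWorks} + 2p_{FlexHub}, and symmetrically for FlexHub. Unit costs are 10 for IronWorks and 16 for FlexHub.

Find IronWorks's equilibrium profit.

1901.25

IronWorks's profit: π = (p_{IronWorks} − 10)(181 − 5p_{IronWorks} + 2p_{FlexHub}).
∂π/∂p_{IronWorks} = 231 − 10p_{IronWorks} + 2p_{FlexHub} = 0 ⇒ p_{IronWorks} = 23.1 + 0.2p_{FlexHub}.
Similarly p_{FlexHub} = 26.1 + 0.2p_{IronWorks}.
Plugging p_{FlexHub} into IronWorks's best response: p_{IronWorks} = 23.1 + 0.2(26.1 + 0.2p_{IronWorks}) ⇒ 0.96p_{IronWorks} = 28.32, so p_{IronWorks} = 29.5.
Then p_{FlexHub} = 26.1 + 0.2·29.5 = 32.
q_{IronWorks} = 181 − 5·29.5 + 2·32 = 97.5.
Profit = (29.5 − 10)·97.5 = 1901.25.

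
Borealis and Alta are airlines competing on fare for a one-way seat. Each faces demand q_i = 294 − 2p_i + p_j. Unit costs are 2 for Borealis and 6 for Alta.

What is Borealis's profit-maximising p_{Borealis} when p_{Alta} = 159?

Borealis's profit: π = (p_{Borealis} − 2)(294 − 2p_{Borealis} + p_{Alta}).
∂π/∂p_{Borealis} = 298 − 4p_{Borealis} + p_{Alta} = 0 ⇒ p_{Borealis} = 74.5 + 0.25p_{Alta}.
At p_{Alta} = 159: p_{Borealis} = 74.5 + 0.25·159 = 114.25.

114.25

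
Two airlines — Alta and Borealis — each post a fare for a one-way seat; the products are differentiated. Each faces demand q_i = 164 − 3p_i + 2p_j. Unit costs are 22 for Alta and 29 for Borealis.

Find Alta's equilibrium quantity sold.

Alta's profit: π = (p_{Alta} − 22)(164 − 3p_{Alta} + 2p_{Borealis}).
∂π/∂p_{Alta} = 230 − 6p_{Alta} + 2p_{Borealis} = 0 ⇒ p_{Alta} = 115/3 + (1/3)p_{Borealis}.
Similarly p_{Borealis} = 251/6 + (1/3)p_{Alta}.
Substituting the second reaction function into the first: p_{Alta} = 115/3 + (1/3)(251/6 + (1/3)p_{Alta}), which gives (8/9)p_{Alta} = 941/18 ⇒ p_{Alta} = 58.8125.
Then p_{Borealis} = 251/6 + (1/3)·58.8125 = 61.4375.
q_{Alta} = 164 − 3·58.8125 + 2·61.4375 = 110.4375.

110.4375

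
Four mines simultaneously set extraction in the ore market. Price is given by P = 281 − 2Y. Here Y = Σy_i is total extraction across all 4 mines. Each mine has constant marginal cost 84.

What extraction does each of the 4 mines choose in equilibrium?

19.7

A representative mine's profit is π_i = y_i(281 − 2Y) − 84y_i, with Y = y_i + Σ_{j≠i} y_j.
First-order condition: 197 − 4y_i − 2Σ_{j≠i} y_j = 0.
In a symmetric equilibrium every mine chooses the same y, so Σ_{j≠i} y_j = 3y. The condition becomes 197 − 10y = 0, giving y = 197/10 = 19.7.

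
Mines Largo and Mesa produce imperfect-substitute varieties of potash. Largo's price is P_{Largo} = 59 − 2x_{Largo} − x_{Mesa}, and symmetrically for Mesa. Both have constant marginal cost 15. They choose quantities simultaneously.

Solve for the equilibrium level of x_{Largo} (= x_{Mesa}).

Mine Largo's profit: π = x_{Largo}(59 − 2x_{Largo} − x_{Mesa}) − 15x_{Largo}.
∂π/∂x_{Largo} = 44 − 4x_{Largo} − x_{Mesa} = 0 ⇒ x_{Largo} = 11 − 0.25x_{Mesa}.
The game is symmetric, so in equilibrium x_{Mesa} = x_{Largo}: the reaction function gives 1.25x_{Largo} = 11, hence x_{Largo} = 8.8.

8.8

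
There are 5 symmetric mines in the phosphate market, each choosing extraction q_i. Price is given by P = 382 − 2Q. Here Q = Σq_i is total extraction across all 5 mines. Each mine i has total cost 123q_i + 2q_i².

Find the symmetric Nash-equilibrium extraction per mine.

A representative mine's profit is π_i = q_i(382 − 2Q) − 123q_i − 2q_i², with Q = q_i + Σ_{j≠i} q_j.
First-order condition: 259 − 8q_i − 2Σ_{j≠i} q_j = 0.
With identical mines, set every q_j = q: then 259 − 8q − 8q = 0, i.e. q = 259/16 = 16.1875.

16.1875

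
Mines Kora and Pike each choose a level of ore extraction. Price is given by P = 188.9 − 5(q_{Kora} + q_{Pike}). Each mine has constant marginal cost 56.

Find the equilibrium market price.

Mine Kora's profit: π = q_{Kora}(188.9 − 5(q_{Kora} + q_{Pike})) − 56q_{Kora}.
∂π/∂q_{Kora} = 132.9 − 10q_{Kora} − 5q_{Pike} = 0, so q_{Kora} = 13.29 − 0.5q_{Pike}.
The game is symmetric, so in equilibrium q_{Pike} = q_{Kora}: the reaction function gives 1.5q_{Kora} = 13.29, hence q_{Kora} = 8.86.
Equilibrium price: P = 188.9 − 5·17.72 = 100.3.

100.3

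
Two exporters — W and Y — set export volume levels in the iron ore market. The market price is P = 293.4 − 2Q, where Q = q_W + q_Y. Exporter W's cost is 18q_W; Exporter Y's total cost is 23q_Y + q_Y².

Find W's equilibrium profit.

Exporter W's profit: π = q_W(293.4 − 2(q_W + q_Y)) − 18q_W.
∂π/∂q_W = 275.4 − 4q_W − 2q_Y = 0, so q_W = 68.85 − 0.5q_Y.
For Y: ∂π/∂q_Y = 270.4 − 6q_Y − 2q_W = 0 ⇒ q_Y = 676/15 − (1/3)q_W.
Solving the two reaction functions simultaneously: (1 − (−0.5)(−1/3))q_W = 68.85 − 0.5·(676/15), so (5/6)q_W = 2779/60 and q_W = 55.58.
Then q_Y = 676/15 − (1/3)·55.58 = 26.54.
Price P = 293.4 − 2·82.12 = 129.16.
W's profit: (129.16 − 18)·55.58 = 6178.2728.

6178.2728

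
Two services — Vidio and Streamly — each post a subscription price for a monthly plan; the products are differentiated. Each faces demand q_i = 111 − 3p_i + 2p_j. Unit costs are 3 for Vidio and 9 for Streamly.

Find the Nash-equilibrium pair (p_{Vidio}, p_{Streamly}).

31.125, 33.375

Vidio's profit: π = (p_{Vidio} − 3)(111 − 3p_{Vidio} + 2p_{Streamly}).
∂π/∂p_{Vidio} = 120 − 6p_{Vidio} + 2p_{Streamly} = 0 ⇒ p_{Vidio} = 20 + (1/3)p_{Streamly}.
Similarly p_{Streamly} = 23 + (1/3)p_{Vidio}.
Plugging p_{Streamly} into Vidio's best response: p_{Vidio} = 20 + (1/3)(23 + (1/3)p_{Vidio}) ⇒ (8/9)p_{Vidio} = 83/3, so p_{Vidio} = 31.125.
Then p_{Streamly} = 23 + (1/3)·31.125 = 33.375.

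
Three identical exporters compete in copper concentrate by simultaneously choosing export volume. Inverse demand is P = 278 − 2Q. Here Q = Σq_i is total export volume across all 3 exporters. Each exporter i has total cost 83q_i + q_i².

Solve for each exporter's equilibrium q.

19.5

A representative exporter's profit is π_i = q_i(278 − 2Q) − 83q_i − q_i², with Q = q_i + Σ_{j≠i} q_j.
First-order condition: 195 − 6q_i − 2Σ_{j≠i} q_j = 0.
In a symmetric equilibrium every exporter chooses the same q, so Σ_{j≠i} q_j = 2q. The condition becomes 195 − 10q = 0, giving q = 195/10 = 19.5.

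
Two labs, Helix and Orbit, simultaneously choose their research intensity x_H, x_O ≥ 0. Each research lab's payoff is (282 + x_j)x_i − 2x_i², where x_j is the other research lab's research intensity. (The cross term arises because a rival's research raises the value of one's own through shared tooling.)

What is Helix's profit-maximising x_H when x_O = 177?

Helix's payoff is (282 + x_O)x_H − 2x_H².
∂π/∂x_H = 282 + x_O − 4x_H = 0, so x_H = 70.5 + 0.25x_O.
At x_O = 177: x_H = 70.5 + 0.25·177 = 114.75.

114.75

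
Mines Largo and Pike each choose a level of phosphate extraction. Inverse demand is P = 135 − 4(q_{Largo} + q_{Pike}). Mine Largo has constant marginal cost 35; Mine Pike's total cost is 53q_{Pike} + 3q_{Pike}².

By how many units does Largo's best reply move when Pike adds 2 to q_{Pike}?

Mine Largo's profit: π = q_{Largo}(135 − 4(q_{Largo} + q_{Pike})) − 35q_{Largo}.
∂π/∂q_{Largo} = 100 − 8q_{Largo} − 4q_{Pike} = 0, so q_{Largo} = 12.5 − 0.5q_{Pike}.
The reaction-function slope is −0.5, so a 2-unit rise in q_{Pike} moves q_{Largo} by −0.5 × 2 = −1. Largo's best response falls — the actions are strategic substitutes.

-1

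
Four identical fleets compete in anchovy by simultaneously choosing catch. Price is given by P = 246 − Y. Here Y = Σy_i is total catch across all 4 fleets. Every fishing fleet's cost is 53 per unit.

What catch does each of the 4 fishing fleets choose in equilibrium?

A representative fishing fleet's profit is π_i = y_i(246 − Y) − 53y_i, with Y = y_i + Σ_{j≠i} y_j.
First-order condition: 193 − 2y_i − Σ_{j≠i} y_j = 0.
In a symmetric equilibrium every fishing fleet chooses the same y, so Σ_{j≠i} y_j = 3y. The condition becomes 193 − 5y = 0, giving y = 193/5 = 38.6.

38.6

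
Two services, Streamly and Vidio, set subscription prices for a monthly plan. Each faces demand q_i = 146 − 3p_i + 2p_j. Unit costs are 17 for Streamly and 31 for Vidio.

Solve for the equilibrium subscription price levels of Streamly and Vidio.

51.875, 57.125

Streamly's profit: π = (p_{Streamly} − 17)(146 − 3p_{Streamly} + 2p_{Vidio}).
∂π/∂p_{Streamly} = 197 − 6p_{Streamly} + 2p_{Vidio} = 0 ⇒ p_{Streamly} = 197/6 + (1/3)p_{Vidio}.
Similarly p_{Vidio} = 239/6 + (1/3)p_{Streamly}.
Substituting the second reaction function into the first: p_{Streamly} = 197/6 + (1/3)(239/6 + (1/3)p_{Streamly}), which gives (8/9)p_{Streamly} = 415/9 ⇒ p_{Streamly} = 51.875.
Then p_{Vidio} = 239/6 + (1/3)·51.875 = 57.125.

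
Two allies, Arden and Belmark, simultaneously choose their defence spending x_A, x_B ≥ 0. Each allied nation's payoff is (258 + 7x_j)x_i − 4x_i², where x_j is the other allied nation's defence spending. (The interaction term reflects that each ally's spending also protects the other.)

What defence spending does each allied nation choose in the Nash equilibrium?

258

Arden's payoff is (258 + 7x_B)x_A − 4x_A².
∂π/∂x_A = 258 + 7x_B − 8x_A = 0, so x_A = 32.25 + 0.875x_B.
The game is symmetric, so in equilibrium x_B = x_A: the reaction function gives 0.125x_A = 32.25, hence x_A = 258.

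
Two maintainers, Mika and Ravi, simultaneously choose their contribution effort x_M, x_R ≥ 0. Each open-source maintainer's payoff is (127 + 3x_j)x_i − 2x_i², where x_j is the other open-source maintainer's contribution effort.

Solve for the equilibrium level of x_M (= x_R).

127

Mika's payoff is (127 + 3x_R)x_M − 2x_M².
∂π/∂x_M = 127 + 3x_R − 4x_M = 0, so x_M = 31.75 + 0.75x_R.
By symmetry x_R = x_M; substituting into the reaction function, 0.25x_M = 31.75 and x_M = 127.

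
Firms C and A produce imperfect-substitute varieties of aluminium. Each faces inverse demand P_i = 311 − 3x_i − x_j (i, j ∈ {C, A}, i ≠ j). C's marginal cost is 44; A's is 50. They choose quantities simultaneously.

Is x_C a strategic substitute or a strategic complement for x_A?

Firm C's profit: π = x_C(311 − 3x_C − x_A) − 44x_C.
∂π/∂x_C = 267 − 6x_C − x_A = 0 ⇒ x_C = 44.5 − (1/6)x_A.
The best-response slope dx_C/dx_A = −1/6 < 0: the reaction function is downward-sloping, so the choices are strategic substitutes.

strategic substitutes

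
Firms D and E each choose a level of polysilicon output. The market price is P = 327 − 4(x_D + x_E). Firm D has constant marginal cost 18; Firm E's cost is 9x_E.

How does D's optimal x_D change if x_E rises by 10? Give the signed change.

Firm D's profit: π = x_D(327 − 4(x_D + x_E)) − 18x_D.
∂π/∂x_D = 309 − 8x_D − 4x_E = 0, so x_D = 38.625 − 0.5x_E.
The reaction-function slope is −0.5, so a 10-unit rise in x_E moves x_D by −0.5 × 10 = −5. D's best response falls — the actions are strategic substitutes.

-5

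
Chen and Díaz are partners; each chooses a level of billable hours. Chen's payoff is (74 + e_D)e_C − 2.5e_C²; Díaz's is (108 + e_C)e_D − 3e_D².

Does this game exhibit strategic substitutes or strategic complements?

Expanding Chen's payoff: 74e_C + e_De_C − 2.5e_C².
∂π/∂e_C = 74 + e_D − 5e_C = 0, so e_C = 14.8 + 0.2e_D.
The best-response slope de_C/de_D = 0.2 > 0: the reaction function is upward-sloping, so the choices are strategic complements.

strategic complements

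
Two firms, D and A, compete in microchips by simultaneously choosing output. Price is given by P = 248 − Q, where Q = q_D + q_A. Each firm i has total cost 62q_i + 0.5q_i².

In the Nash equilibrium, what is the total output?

93

Firm D's profit: π = q_D(248 − (q_D + q_A)) − 62q_D − 0.5q_D².
∂π/∂q_D = 186 − 3q_D − q_A = 0, so q_D = 62 − (1/3)q_A.
Setting q_D = q_A in the reaction function: q_D = 62 − (1/3)q_D, so q_D = 62 / (4/3) = 46.5.
Total output: 46.5 + 46.5 = 93.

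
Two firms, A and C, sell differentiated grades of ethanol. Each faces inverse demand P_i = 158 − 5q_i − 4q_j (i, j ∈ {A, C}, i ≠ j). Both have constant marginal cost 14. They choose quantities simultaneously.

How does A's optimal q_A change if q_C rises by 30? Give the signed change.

Firm A's profit: π = q_A(158 − 5q_A − 4q_C) − 14q_A.
∂π/∂q_A = 144 − 10q_A − 4q_C = 0 ⇒ q_A = 14.4 − 0.4q_C.
The reaction-function slope is −0.4, so a 30-unit rise in q_C moves q_A by −0.4 × 30 = −12. A's best response falls — the actions are strategic substitutes.

-12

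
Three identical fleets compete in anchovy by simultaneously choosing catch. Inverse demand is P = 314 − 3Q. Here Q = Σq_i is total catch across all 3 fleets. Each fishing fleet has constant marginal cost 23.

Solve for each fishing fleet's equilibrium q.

A representative fishing fleet's profit is π_i = q_i(314 − 3Q) − 23q_i, with Q = q_i + Σ_{j≠i} q_j.
First-order condition: 291 − 6q_i − 3Σ_{j≠i} q_j = 0.
Imposing symmetry (q_j = q for all j) turns Σ_{j≠i} q_j into 2q, so 291 = 12q and q = 24.25.

24.25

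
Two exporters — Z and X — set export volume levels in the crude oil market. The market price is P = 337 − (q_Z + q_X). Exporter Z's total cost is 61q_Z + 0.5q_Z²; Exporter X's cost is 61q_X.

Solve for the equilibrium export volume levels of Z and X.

Exporter Z's profit: π = q_Z(337 − (q_Z + q_X)) − 61q_Z − 0.5q_Z².
∂π/∂q_Z = 276 − 3q_Z − q_X = 0, so q_Z = 92 − (1/3)q_X.
For X: ∂π/∂q_X = 276 − 2q_X − q_Z = 0 ⇒ q_X = 138 − 0.5q_Z.
Solving the two reaction functions simultaneously: (1 − (−1/3)(−0.5))q_Z = 92 − (1/3)·138, so (5/6)q_Z = 46 and q_Z = 55.2.
Then q_X = 138 − 0.5·55.2 = 110.4.

55.2, 110.4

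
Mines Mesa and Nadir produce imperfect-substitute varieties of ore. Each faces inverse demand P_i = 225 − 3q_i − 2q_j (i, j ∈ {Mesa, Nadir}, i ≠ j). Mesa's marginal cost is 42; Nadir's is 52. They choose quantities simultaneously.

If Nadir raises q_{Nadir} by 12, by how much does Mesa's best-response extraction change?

Mine Mesa's profit: π = q_{Mesa}(225 − 3q_{Mesa} − 2q_{Nadir}) − 42q_{Mesa}.
∂π/∂q_{Mesa} = 183 − 6q_{Mesa} − 2q_{Nadir} = 0 ⇒ q_{Mesa} = 30.5 − (1/3)q_{Nadir}.
The reaction-function slope is −1/3, so a 12-unit rise in q_{Nadir} moves q_{Mesa} by −1/3 × 12 = −4. Mesa's best response falls — the actions are strategic substitutes.

-4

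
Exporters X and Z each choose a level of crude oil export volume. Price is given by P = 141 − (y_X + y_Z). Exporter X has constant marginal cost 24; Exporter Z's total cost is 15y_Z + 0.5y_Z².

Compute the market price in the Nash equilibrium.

Exporter X's profit: π = y_X(141 − (y_X + y_Z)) − 24y_X.
∂π/∂y_X = 117 − 2y_X − y_Z = 0, so y_X = 58.5 − 0.5y_Z.
For Z: ∂π/∂y_Z = 126 − 3y_Z − y_X = 0 ⇒ y_Z = 42 − (1/3)y_X.
Plugging y_Z into X's best response: y_X = 58.5 − 0.5(42 − (1/3)y_X) ⇒ (5/6)y_X = 37.5, so y_X = 45.
Then y_Z = 42 − (1/3)·45 = 27.
Equilibrium price: P = 141 − 72 = 69.

69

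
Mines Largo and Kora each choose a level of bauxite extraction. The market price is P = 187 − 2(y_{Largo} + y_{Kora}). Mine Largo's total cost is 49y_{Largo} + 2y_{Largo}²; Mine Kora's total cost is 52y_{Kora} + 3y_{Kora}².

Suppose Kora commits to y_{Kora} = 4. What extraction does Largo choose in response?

Mine Largo's profit: π = y_{Largo}(187 − 2(y_{Largo} + y_{Kora})) − 49y_{Largo} − 2y_{Largo}².
∂π/∂y_{Largo} = 138 − 8y_{Largo} − 2y_{Kora} = 0, so y_{Largo} = 17.25 − 0.25y_{Kora}.
At y_{Kora} = 4: y_{Largo} = 17.25 − 0.25·4 = 16.25.

16.25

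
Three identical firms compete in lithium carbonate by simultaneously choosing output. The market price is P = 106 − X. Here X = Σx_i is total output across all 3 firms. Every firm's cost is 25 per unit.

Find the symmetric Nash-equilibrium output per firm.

20.25

A representative firm's profit is π_i = x_i(106 − X) − 25x_i, with X = x_i + Σ_{j≠i} x_j.
First-order condition: 81 − 2x_i − Σ_{j≠i} x_j = 0.
Imposing symmetry (x_j = x for all j) turns Σ_{j≠i} x_j into 2x, so 81 = 4x and x = 20.25.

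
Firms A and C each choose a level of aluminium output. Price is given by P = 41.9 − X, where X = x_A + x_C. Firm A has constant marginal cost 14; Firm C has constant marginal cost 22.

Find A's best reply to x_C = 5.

11.45

Firm A's profit: π = x_A(41.9 − (x_A + x_C)) − 14x_A.
∂π/∂x_A = 27.9 − 2x_A − x_C = 0, so x_A = 13.95 − 0.5x_C.
At x_C = 5: x_A = 13.95 − 0.5·5 = 11.45.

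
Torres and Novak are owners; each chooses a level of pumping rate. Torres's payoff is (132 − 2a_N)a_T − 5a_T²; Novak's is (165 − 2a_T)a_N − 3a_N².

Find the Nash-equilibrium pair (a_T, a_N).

Expanding Torres's payoff: 132a_T − 2a_Na_T − 5a_T².
∂π/∂a_T = 132 − 2a_N − 10a_T = 0, so a_T = 13.2 − 0.2a_N.
Likewise for Novak: a_N = 27.5 − (1/3)a_T.
Solving the two reaction functions simultaneously: (1 − (−0.2)(−1/3))a_T = 13.2 − 0.2·27.5, so (14/15)a_T = 7.7 and a_T = 8.25.
Then a_N = 27.5 − (1/3)·8.25 = 24.75.

8.25, 24.75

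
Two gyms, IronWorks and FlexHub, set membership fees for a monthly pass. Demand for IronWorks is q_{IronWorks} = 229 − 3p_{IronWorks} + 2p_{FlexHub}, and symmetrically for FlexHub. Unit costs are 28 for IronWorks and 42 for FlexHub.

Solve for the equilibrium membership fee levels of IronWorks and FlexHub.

IronWorks's profit: π = (p_{IronWorks} − 28)(229 − 3p_{IronWorks} + 2p_{FlexHub}).
∂π/∂p_{IronWorks} = 313 − 6p_{IronWorks} + 2p_{FlexHub} = 0 ⇒ p_{IronWorks} = 313/6 + (1/3)p_{FlexHub}.
Similarly p_{FlexHub} = 355/6 + (1/3)p_{IronWorks}.
Plugging p_{FlexHub} into IronWorks's best response: p_{IronWorks} = 313/6 + (1/3)(355/6 + (1/3)p_{IronWorks}) ⇒ (8/9)p_{IronWorks} = 647/9, so p_{IronWorks} = 80.875.
Then p_{FlexHub} = 355/6 + (1/3)·80.875 = 86.125.

80.875, 86.125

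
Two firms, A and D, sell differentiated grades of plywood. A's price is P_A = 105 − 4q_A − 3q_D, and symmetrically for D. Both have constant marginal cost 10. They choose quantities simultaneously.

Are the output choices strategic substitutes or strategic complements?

Firm A's profit: π = q_A(105 − 4q_A − 3q_D) − 10q_A.
∂π/∂q_A = 95 − 8q_A − 3q_D = 0 ⇒ q_A = 11.875 − 0.375q_D.
The best-response slope dq_A/dq_D = −0.375 < 0: the reaction function is downward-sloping, so the choices are strategic substitutes.

strategic substitutes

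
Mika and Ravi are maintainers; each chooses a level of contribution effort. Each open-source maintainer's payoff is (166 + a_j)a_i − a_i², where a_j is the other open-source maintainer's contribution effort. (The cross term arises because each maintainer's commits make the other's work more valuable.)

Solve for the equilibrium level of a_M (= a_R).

Mika's payoff is (166 + a_R)a_M − a_M².
∂π/∂a_M = 166 + a_R − 2a_M = 0, so a_M = 83 + 0.5a_R.
The game is symmetric, so in equilibrium a_R = a_M: the reaction function gives 0.5a_M = 83, hence a_M = 166.

166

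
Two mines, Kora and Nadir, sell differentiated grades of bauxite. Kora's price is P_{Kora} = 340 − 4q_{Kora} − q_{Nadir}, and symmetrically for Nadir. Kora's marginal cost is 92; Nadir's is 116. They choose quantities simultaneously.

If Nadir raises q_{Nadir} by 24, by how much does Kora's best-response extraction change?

Mine Kora's profit: π = q_{Kora}(340 − 4q_{Kora} − q_{Nadir}) − 92q_{Kora}.
∂π/∂q_{Kora} = 248 − 8q_{Kora} − q_{Nadir} = 0 ⇒ q_{Kora} = 31 − 0.125q_{Nadir}.
The reaction-function slope is −0.125, so a 24-unit rise in q_{Nadir} moves q_{Kora} by −0.125 × 24 = −3. Kora's best response falls — the actions are strategic substitutes.

-3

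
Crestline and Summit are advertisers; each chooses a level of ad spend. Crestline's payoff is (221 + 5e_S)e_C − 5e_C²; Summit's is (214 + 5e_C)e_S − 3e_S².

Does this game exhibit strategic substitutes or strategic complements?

Expanding Crestline's payoff: 221e_C + 5e_Se_C − 5e_C².
∂π/∂e_C = 221 + 5e_S − 10e_C = 0, so e_C = 22.1 + 0.5e_S.
The best-response slope de_C/de_S = 0.5 > 0: the reaction function is upward-sloping, so the choices are strategic complements.

strategic complements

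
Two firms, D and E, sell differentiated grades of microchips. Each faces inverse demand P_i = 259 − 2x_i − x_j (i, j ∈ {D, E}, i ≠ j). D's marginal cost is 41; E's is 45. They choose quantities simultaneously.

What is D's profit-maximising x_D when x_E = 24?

48.5

Firm D's profit: π = x_D(259 − 2x_D − x_E) − 41x_D.
∂π/∂x_D = 218 − 4x_D − x_E = 0 ⇒ x_D = 54.5 − 0.25x_E.
At x_E = 24: x_D = 54.5 − 0.25·24 = 48.5.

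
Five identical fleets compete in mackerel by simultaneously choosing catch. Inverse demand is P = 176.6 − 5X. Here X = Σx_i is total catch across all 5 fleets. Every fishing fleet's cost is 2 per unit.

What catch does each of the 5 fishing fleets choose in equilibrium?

A representative fishing fleet's profit is π_i = x_i(176.6 − 5X) − 2x_i, with X = x_i + Σ_{j≠i} x_j.
First-order condition: 174.6 − 10x_i − 5Σ_{j≠i} x_j = 0.
With identical fishing fleets, set every x_j = x: then 174.6 − 10x − 20x = 0, i.e. x = 174.6/30 = 5.82.

5.82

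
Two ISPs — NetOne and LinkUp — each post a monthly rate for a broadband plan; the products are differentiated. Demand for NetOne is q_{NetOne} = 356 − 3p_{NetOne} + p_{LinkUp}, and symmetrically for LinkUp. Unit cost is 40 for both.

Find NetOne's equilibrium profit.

NetOne's profit: π = (p_{NetOne} − 40)(356 − 3p_{NetOne} + p_{LinkUp}).
∂π/∂p_{NetOne} = 476 − 6p_{NetOne} + p_{LinkUp} = 0 ⇒ p_{NetOne} = 238/3 + (1/6)p_{LinkUp}.
By symmetry p_{LinkUp} = p_{NetOne}; substituting into the reaction function, (5/6)p_{NetOne} = 238/3 and p_{NetOne} = 95.2.
q_{NetOne} = 356 − 3·95.2 + 95.2 = 165.6.
Profit = (95.2 − 40)·165.6 = 9141.12.

9141.12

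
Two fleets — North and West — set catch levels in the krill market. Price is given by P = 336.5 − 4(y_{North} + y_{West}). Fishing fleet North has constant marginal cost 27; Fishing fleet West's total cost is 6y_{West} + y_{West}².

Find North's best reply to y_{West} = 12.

32.6875

Fishing fleet North's profit: π = y_{North}(336.5 − 4(y_{North} + y_{West})) − 27y_{North}.
∂π/∂y_{North} = 309.5 − 8y_{North} − 4y_{West} = 0, so y_{North} = 38.6875 − 0.5y_{West}.
At y_{West} = 12: y_{North} = 38.6875 − 0.5·12 = 32.6875.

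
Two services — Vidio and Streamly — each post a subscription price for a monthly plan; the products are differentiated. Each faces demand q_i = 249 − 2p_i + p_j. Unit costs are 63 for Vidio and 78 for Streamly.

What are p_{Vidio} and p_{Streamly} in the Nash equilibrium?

Vidio's profit: π = (p_{Vidio} − 63)(249 − 2p_{Vidio} + p_{Streamly}).
∂π/∂p_{Vidio} = 375 − 4p_{Vidio} + p_{Streamly} = 0 ⇒ p_{Vidio} = 93.75 + 0.25p_{Streamly}.
Similarly p_{Streamly} = 101.25 + 0.25p_{Vidio}.
Solving the two reaction functions simultaneously: (1 − (0.25)(0.25))p_{Vidio} = 93.75 + 0.25·101.25, so 0.9375p_{Vidio} = 119.0625 and p_{Vidio} = 127.
Then p_{Streamly} = 101.25 + 0.25·127 = 133.

127, 133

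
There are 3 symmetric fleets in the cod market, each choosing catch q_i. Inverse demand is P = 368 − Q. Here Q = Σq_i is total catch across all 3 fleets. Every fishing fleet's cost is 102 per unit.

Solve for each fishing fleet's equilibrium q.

A representative fishing fleet's profit is π_i = q_i(368 − Q) − 102q_i, with Q = q_i + Σ_{j≠i} q_j.
First-order condition: 266 − 2q_i − Σ_{j≠i} q_j = 0.
Imposing symmetry (q_j = q for all j) turns Σ_{j≠i} q_j into 2q, so 266 = 4q and q = 66.5.

66.5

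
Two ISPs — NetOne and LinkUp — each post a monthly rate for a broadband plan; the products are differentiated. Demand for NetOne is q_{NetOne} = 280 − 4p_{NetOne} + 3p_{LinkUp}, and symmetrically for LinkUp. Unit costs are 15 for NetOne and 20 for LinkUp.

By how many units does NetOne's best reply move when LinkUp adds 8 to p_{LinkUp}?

NetOne's profit: π = (p_{NetOne} − 15)(280 − 4p_{NetOne} + 3p_{LinkUp}).
∂π/∂p_{NetOne} = 340 − 8p_{NetOne} + 3p_{LinkUp} = 0 ⇒ p_{NetOne} = 42.5 + 0.375p_{LinkUp}.
The reaction-function slope is 0.375, so an 8-unit rise in p_{LinkUp} moves p_{NetOne} by 0.375 × 8 = 3. NetOne's best response rises — the actions are strategic complements.

3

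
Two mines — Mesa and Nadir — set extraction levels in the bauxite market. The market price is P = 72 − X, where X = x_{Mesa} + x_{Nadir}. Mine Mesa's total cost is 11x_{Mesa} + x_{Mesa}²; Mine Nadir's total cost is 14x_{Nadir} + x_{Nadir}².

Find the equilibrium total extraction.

23.8

Mine Mesa's profit: π = x_{Mesa}(72 − (x_{Mesa} + x_{Nadir})) − 11x_{Mesa} − x_{Mesa}².
∂π/∂x_{Mesa} = 61 − 4x_{Mesa} − x_{Nadir} = 0, so x_{Mesa} = 15.25 − 0.25x_{Nadir}.
By the same steps for Nadir: x_{Nadir} = 14.5 − 0.25x_{Mesa}.
Substituting the second reaction function into the first: x_{Mesa} = 15.25 − 0.25(14.5 − 0.25x_{Mesa}), which gives 0.9375x_{Mesa} = 11.625 ⇒ x_{Mesa} = 12.4.
Then x_{Nadir} = 14.5 − 0.25·12.4 = 11.4.
Total extraction: 12.4 + 11.4 = 23.8.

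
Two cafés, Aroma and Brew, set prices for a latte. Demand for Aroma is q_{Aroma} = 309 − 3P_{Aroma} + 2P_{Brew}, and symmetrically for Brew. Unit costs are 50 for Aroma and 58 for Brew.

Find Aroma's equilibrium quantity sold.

198.75

Aroma's profit: π = (P_{Aroma} − 50)(309 − 3P_{Aroma} + 2P_{Brew}).
∂π/∂P_{Aroma} = 459 − 6P_{Aroma} + 2P_{Brew} = 0 ⇒ P_{Aroma} = 76.5 + (1/3)P_{Brew}.
Similarly P_{Brew} = 80.5 + (1/3)P_{Aroma}.
Solving the two reaction functions simultaneously: (1 − (1/3)(1/3))P_{Aroma} = 76.5 + (1/3)·80.5, so (8/9)P_{Aroma} = 310/3 and P_{Aroma} = 116.25.
Then P_{Brew} = 80.5 + (1/3)·116.25 = 119.25.
q_{Aroma} = 309 − 3·116.25 + 2·119.25 = 198.75.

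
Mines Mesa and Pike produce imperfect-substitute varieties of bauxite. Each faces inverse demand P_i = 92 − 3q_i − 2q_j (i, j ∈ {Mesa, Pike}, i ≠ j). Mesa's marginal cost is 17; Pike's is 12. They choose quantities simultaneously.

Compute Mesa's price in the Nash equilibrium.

44.1875

Mine Mesa's profit: π = q_{Mesa}(92 − 3q_{Mesa} − 2q_{Pike}) − 17q_{Mesa}.
∂π/∂q_{Mesa} = 75 − 6q_{Mesa} − 2q_{Pike} = 0 ⇒ q_{Mesa} = 12.5 − (1/3)q_{Pike}.
Similarly q_{Pike} = 40/3 − (1/3)q_{Mesa}.
Plugging q_{Pike} into Mesa's best response: q_{Mesa} = 12.5 − (1/3)(40/3 − (1/3)q_{Mesa}) ⇒ (8/9)q_{Mesa} = 145/18, so q_{Mesa} = 9.0625.
Then q_{Pike} = 40/3 − (1/3)·9.0625 = 10.3125.
P_{Mesa} = 92 − 3·9.0625 − 2·10.3125 = 44.1875.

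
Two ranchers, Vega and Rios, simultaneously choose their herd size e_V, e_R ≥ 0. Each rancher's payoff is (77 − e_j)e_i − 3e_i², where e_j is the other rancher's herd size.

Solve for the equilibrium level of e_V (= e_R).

Vega's payoff is (77 − e_R)e_V − 3e_V².
∂π/∂e_V = 77 − e_R − 6e_V = 0, so e_V = 77/6 − (1/6)e_R.
By symmetry e_R = e_V; substituting into the reaction function, (7/6)e_V = 77/6 and e_V = 11.

11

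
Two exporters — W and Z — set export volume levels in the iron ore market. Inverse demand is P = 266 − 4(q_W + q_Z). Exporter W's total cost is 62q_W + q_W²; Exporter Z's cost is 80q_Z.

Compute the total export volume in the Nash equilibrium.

30.1875

Exporter W's profit: π = q_W(266 − 4(q_W + q_Z)) − 62q_W − q_W².
∂π/∂q_W = 204 − 10q_W − 4q_Z = 0, so q_W = 20.4 − 0.4q_Z.
For Z: ∂π/∂q_Z = 186 − 8q_Z − 4q_W = 0 ⇒ q_Z = 23.25 − 0.5q_W.
Plugging q_Z into W's best response: q_W = 20.4 − 0.4(23.25 − 0.5q_W) ⇒ 0.8q_W = 11.1, so q_W = 13.875.
Then q_Z = 23.25 − 0.5·13.875 = 16.3125.
Total export volume: 13.875 + 16.3125 = 30.1875.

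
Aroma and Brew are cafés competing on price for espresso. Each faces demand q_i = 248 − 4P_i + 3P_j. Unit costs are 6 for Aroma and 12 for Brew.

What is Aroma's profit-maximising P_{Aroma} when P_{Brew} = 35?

47.125

Aroma's profit: π = (P_{Aroma} − 6)(248 − 4P_{Aroma} + 3P_{Brew}).
∂π/∂P_{Aroma} = 272 − 8P_{Aroma} + 3P_{Brew} = 0 ⇒ P_{Aroma} = 34 + 0.375P_{Brew}.
At P_{Brew} = 35: P_{Aroma} = 34 + 0.375·35 = 47.125.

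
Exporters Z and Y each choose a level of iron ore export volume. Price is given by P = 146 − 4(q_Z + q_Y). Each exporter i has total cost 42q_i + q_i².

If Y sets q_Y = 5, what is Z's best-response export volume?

Exporter Z's profit: π = q_Z(146 − 4(q_Z + q_Y)) − 42q_Z − q_Z².
∂π/∂q_Z = 104 − 10q_Z − 4q_Y = 0, so q_Z = 10.4 − 0.4q_Y.
At q_Y = 5: q_Z = 10.4 − 0.4·5 = 8.4.

8.4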